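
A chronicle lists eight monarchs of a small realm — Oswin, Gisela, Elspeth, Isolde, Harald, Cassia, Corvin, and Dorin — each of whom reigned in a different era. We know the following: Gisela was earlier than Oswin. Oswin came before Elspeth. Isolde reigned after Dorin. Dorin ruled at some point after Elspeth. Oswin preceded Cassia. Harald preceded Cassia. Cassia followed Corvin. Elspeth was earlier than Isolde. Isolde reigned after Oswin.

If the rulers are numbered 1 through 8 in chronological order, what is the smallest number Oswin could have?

Gisela must come before Oswin — 1 forced predecessor.
Nothing else is forced ahead of Oswin, so their earliest slot is position 1 + 1 = 2.

2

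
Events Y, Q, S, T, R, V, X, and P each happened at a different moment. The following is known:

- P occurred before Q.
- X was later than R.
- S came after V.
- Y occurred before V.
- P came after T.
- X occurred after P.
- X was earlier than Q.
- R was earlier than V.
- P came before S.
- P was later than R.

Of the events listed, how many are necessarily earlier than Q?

Directly stated before Q: P and X.
R reaches Q via R → P → Q.
T reaches Q via T → P → Q.
No chain forces S (or any of the others) ahead of Q.
That's P, R, T, and X — 4 in all.

4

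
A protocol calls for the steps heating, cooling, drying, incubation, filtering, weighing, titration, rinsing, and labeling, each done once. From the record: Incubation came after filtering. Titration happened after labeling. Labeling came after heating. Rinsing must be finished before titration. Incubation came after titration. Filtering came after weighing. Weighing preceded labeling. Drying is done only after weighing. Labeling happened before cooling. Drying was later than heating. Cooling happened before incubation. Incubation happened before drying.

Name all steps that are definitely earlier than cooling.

heating, labeling, weighing

Directly stated before cooling: labeling.
Heating reaches cooling via heating → labeling → cooling.
Weighing reaches cooling via weighing → labeling → cooling.
No chain forces incubation (or any of the others) ahead of cooling.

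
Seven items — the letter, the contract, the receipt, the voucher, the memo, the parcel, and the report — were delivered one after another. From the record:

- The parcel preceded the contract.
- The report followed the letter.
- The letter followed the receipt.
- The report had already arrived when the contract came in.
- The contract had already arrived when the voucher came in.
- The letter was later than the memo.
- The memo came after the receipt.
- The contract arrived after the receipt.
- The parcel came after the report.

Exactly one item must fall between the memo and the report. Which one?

Tracing the constraints gives the memo → the letter → the report, so the letter sits after the memo and before the report.
No other item is forced both after the memo and before the report.

the letter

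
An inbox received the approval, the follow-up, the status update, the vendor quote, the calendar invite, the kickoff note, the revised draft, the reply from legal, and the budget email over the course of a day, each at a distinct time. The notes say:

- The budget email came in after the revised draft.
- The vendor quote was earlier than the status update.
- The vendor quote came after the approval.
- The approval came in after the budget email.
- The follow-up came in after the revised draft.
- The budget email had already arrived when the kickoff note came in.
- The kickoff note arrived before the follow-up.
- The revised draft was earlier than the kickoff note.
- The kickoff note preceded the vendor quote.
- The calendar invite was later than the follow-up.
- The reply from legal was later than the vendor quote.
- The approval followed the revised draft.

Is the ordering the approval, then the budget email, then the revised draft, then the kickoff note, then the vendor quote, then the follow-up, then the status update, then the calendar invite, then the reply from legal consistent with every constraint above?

The constraints require the revised draft before the approval, but in the proposed sequence the approval appears ahead of the revised draft. That one violation is enough.

no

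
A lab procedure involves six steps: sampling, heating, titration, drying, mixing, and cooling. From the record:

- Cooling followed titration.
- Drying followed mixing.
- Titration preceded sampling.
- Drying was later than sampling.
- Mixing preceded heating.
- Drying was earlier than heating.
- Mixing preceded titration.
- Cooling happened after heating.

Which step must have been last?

Every other step has a chain of constraints placing it before cooling, so cooling is last.

cooling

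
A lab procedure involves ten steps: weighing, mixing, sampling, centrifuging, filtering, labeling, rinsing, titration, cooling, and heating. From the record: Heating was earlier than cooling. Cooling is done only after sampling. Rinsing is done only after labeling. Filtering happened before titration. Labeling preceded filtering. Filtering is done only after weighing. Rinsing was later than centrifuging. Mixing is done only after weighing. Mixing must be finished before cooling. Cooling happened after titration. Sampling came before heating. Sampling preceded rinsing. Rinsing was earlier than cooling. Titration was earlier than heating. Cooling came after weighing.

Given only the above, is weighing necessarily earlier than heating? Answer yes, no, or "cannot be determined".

yes

Chain the constraints: weighing → filtering → titration → heating. Each link is directly stated, so weighing comes before heating.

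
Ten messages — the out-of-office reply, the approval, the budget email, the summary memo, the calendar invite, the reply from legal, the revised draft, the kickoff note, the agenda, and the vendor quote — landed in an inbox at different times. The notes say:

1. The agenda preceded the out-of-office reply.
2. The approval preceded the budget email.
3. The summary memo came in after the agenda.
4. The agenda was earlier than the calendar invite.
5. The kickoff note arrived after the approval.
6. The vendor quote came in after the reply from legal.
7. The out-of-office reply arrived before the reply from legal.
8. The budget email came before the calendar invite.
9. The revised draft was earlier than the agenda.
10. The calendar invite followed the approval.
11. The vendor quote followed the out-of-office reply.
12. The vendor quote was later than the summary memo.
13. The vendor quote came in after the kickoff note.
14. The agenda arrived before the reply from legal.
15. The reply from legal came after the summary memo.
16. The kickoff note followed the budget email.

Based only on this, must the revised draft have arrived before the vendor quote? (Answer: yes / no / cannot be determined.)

yes

Chain the constraints: the revised draft → the agenda → the reply from legal → the vendor quote. Each link is directly stated, so the revised draft comes before the vendor quote.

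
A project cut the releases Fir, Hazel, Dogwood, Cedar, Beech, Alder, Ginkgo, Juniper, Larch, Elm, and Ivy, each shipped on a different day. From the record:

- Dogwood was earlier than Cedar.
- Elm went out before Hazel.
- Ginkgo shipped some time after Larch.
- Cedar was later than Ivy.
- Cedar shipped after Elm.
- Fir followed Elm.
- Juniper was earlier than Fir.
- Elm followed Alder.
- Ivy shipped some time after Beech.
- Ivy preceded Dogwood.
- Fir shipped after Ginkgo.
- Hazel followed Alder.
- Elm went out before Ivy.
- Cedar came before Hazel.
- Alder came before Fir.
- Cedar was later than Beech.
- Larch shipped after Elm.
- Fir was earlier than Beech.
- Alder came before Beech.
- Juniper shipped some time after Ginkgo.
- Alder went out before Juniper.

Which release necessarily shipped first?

Alder has a chain of constraints placing it before every other release, so Alder must be first.

Alder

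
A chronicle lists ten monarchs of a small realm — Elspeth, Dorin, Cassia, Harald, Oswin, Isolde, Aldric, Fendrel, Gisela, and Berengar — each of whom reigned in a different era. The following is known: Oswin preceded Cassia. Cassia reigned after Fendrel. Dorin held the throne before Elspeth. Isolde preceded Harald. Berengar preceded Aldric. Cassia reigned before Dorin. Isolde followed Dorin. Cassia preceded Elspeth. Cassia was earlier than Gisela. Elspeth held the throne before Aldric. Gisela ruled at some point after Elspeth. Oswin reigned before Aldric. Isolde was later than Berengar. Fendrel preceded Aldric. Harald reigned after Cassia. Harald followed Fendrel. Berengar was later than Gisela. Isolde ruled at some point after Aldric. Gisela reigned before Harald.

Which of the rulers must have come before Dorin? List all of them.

Cassia, Fendrel, Oswin

Directly stated before Dorin: Cassia.
Fendrel reaches Dorin via Fendrel → Cassia → Dorin.
Oswin reaches Dorin via Oswin → Cassia → Dorin.
No chain forces Elspeth (or any of the others) ahead of Dorin.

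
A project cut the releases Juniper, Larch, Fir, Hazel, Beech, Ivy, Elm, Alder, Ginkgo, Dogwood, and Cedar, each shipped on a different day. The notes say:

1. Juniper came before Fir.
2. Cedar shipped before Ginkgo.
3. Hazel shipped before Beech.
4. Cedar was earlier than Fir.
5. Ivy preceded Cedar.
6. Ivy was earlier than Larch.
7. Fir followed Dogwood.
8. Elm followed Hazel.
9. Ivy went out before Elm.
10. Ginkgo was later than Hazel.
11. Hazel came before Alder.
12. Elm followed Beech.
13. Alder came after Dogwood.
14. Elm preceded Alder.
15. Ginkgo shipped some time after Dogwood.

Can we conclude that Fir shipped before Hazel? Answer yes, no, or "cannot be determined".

No chain of stated constraints runs from Fir to Hazel, and none runs from Hazel to Fir either.
So the relative order of Fir and Hazel is not fixed by the given facts.

cannot be determined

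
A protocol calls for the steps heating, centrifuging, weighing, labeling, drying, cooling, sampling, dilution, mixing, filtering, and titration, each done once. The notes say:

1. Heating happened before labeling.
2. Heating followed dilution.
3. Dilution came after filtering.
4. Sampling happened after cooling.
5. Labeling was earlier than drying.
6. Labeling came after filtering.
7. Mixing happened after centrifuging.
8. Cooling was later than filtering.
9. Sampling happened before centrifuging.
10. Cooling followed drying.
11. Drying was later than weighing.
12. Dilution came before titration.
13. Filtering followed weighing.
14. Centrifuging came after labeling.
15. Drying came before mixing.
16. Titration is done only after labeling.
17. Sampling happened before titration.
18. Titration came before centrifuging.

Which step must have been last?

mixing

Every other step has a chain of constraints placing it before mixing, so mixing is last.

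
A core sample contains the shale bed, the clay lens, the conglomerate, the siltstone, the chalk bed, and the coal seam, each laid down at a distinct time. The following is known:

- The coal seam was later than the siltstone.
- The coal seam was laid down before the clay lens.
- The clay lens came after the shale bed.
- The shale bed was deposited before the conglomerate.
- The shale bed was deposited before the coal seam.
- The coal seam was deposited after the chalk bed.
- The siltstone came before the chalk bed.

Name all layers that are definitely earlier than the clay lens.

the chalk bed, the coal seam, the shale bed, the siltstone

Directly stated before the clay lens: the coal seam and the shale bed.
The chalk bed reaches the clay lens via the chalk bed → the coal seam → the clay lens.
The siltstone reaches the clay lens via the siltstone → the coal seam → the clay lens.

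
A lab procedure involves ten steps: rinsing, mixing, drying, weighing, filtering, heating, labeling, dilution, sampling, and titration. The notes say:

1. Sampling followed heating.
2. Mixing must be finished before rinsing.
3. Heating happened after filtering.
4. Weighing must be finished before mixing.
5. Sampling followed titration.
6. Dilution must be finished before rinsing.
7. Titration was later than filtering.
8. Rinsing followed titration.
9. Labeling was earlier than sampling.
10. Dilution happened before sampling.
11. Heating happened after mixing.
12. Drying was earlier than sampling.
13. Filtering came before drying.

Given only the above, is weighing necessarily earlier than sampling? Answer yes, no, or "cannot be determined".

Chain the constraints: weighing → mixing → heating → sampling. Each link is directly stated, so weighing comes before sampling.

yes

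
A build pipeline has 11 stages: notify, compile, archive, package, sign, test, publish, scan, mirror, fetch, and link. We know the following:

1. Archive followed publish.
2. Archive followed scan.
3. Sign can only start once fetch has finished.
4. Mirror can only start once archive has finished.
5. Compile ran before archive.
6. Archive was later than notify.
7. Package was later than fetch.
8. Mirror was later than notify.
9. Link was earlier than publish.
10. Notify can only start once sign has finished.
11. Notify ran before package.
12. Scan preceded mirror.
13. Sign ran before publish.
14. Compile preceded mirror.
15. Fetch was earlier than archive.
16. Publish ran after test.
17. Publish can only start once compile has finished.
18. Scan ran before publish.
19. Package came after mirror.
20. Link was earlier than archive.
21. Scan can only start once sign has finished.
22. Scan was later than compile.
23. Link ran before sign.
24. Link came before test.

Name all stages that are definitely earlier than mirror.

archive, compile, fetch, link, notify, publish, scan, sign, test

Directly stated before mirror: archive, compile, notify, and scan.
Fetch reaches mirror via fetch → archive → mirror.
Link reaches mirror via link → archive → mirror.
Publish reaches mirror via publish → archive → mirror.
Likewise sign and test each reach mirror by chaining the stated constraints.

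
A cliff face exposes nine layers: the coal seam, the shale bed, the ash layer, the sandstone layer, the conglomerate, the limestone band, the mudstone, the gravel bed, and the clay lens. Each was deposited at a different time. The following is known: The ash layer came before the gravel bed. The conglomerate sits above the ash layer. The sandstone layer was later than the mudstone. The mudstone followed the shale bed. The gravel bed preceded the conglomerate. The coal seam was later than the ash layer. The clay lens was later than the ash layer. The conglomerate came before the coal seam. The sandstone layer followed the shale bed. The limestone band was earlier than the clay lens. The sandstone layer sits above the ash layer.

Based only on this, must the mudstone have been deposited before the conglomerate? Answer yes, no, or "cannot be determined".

cannot be determined

No chain of stated constraints runs from the mudstone to the conglomerate, and none runs from the conglomerate to the mudstone either.
So the relative order of the mudstone and the conglomerate is not fixed by the given facts.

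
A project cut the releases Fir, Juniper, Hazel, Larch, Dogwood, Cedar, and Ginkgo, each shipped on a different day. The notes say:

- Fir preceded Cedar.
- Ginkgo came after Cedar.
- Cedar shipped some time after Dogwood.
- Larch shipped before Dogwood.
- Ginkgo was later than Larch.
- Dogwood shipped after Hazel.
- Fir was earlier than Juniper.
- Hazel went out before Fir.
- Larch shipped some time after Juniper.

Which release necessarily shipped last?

Every other release has a chain of constraints placing it before Ginkgo, so Ginkgo is last.

Ginkgo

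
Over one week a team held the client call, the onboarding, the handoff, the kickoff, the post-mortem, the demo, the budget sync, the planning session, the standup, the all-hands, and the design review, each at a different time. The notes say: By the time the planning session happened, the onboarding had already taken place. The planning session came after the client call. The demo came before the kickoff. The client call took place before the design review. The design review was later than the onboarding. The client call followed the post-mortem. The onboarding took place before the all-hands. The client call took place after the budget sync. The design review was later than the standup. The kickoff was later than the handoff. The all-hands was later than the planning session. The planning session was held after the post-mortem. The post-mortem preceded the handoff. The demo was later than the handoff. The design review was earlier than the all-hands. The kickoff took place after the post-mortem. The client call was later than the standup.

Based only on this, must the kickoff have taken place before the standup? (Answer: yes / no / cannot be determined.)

No chain of stated constraints runs from the kickoff to the standup, and none runs from the standup to the kickoff either.
So the relative order of the kickoff and the standup is not fixed by the given facts.

cannot be determined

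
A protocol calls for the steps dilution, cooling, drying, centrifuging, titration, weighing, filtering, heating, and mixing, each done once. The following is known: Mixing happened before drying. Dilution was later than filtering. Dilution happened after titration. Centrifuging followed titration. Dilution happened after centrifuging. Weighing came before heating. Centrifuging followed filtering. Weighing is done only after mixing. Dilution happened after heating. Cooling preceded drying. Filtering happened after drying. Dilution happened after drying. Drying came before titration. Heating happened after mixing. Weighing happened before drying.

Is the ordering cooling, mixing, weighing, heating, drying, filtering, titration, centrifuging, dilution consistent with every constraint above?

yes

Check each stated constraint against the proposed order — e.g. drying is ahead of dilution; heating is ahead of dilution. Every pair is in the required order; nothing is violated.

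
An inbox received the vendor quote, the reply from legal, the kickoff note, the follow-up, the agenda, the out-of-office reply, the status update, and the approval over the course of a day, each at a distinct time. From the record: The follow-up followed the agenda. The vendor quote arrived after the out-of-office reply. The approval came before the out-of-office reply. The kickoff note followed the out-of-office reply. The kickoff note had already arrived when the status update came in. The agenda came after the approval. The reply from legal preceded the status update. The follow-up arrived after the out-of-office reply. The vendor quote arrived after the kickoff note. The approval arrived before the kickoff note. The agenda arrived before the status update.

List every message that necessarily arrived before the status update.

Directly stated before the status update: the agenda, the kickoff note, and the reply from legal.
The approval reaches the status update via the approval → the kickoff note → the status update.
The out-of-office reply reaches the status update via the out-of-office reply → the kickoff note → the status update.
No chain forces the follow-up (or any of the others) ahead of the status update.

the agenda, the approval, the kickoff note, the out-of-office reply, the reply from legal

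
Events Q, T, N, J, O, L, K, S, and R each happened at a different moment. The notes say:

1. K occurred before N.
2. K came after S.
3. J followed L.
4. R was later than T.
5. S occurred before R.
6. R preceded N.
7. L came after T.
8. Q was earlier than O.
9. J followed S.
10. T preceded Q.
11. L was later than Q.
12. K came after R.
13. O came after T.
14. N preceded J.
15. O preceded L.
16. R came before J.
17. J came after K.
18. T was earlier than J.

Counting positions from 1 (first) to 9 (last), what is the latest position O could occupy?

O must come before J and L — 2 events forced after it.
Everything else can be placed before O in some valid order, so O can sit as late as position 9 − 2 = 7.

7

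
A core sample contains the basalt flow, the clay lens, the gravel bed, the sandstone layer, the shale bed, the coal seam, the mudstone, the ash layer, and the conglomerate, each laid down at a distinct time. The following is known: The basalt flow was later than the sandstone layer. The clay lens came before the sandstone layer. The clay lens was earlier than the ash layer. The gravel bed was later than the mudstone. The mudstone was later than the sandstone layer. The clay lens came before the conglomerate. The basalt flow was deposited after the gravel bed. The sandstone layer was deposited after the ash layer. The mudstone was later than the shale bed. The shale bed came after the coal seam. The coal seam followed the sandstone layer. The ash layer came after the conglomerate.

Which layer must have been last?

Every other layer has a chain of constraints placing it before the basalt flow, so the basalt flow is last.

the basalt flow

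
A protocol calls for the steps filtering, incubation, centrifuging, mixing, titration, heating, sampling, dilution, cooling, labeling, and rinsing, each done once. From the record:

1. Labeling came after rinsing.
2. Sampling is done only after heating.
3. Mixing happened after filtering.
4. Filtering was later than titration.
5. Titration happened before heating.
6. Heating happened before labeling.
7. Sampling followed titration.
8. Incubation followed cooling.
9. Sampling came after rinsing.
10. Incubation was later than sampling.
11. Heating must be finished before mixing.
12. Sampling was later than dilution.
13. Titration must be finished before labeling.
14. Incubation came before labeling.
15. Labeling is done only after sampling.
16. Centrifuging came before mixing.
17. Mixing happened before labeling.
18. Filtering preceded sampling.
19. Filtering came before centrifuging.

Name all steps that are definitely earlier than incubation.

cooling, dilution, filtering, heating, rinsing, sampling, titration

Directly stated before incubation: cooling and sampling.
Dilution reaches incubation via dilution → sampling → incubation.
Filtering reaches incubation via filtering → sampling → incubation.
Heating reaches incubation via heating → sampling → incubation.
Likewise rinsing and titration each reach incubation by chaining the stated constraints.
No chain forces mixing (or any of the others) ahead of incubation.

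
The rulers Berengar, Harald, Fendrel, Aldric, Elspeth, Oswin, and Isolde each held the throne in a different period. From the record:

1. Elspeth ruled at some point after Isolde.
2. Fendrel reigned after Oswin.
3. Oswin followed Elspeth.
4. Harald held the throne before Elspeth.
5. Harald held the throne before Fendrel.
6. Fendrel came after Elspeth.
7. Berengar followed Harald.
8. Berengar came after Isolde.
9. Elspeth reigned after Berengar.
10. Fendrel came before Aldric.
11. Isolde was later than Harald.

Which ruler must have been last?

Every other ruler has a chain of constraints placing them before Aldric, so Aldric is last.

Aldric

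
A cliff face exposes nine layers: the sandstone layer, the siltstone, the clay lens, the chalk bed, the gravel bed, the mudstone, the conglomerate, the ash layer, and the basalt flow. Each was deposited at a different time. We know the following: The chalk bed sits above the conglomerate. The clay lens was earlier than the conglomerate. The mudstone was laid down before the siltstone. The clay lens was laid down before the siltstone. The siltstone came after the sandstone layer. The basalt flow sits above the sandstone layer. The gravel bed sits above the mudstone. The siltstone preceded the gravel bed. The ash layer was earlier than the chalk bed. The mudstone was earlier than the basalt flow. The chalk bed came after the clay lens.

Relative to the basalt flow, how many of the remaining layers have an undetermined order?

6

Forced before the basalt flow: the mudstone and the sandstone layer.
That leaves the ash layer, the chalk bed, the clay lens, the conglomerate, the gravel bed, and the siltstone with no forced order relative to the basalt flow — 6.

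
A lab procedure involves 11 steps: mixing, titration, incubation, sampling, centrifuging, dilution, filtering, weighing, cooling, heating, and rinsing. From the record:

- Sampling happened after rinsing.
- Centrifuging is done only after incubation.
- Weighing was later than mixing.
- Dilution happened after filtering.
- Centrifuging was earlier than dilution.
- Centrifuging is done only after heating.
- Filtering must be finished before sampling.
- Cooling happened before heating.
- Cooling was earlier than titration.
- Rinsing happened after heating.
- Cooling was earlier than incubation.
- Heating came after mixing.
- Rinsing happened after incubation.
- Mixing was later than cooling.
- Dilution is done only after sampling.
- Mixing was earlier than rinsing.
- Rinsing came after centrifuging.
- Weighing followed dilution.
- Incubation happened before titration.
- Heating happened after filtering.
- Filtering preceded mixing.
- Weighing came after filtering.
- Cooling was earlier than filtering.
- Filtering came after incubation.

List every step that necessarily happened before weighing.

Directly stated before weighing: dilution, filtering, and mixing.
Centrifuging reaches weighing via centrifuging → dilution → weighing.
Cooling reaches weighing via cooling → filtering → weighing.
Heating reaches weighing via heating → centrifuging → dilution → weighing.
Likewise incubation, rinsing, and sampling each reach weighing by chaining the stated constraints.
No chain forces titration ahead of weighing.

centrifuging, cooling, dilution, filtering, heating, incubation, mixing, rinsing, sampling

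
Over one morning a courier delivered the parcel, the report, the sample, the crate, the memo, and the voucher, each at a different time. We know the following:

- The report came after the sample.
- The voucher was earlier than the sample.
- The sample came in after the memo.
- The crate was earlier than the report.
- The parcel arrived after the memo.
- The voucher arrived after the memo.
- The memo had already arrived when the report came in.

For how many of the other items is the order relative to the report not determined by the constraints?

Forced before the report: the crate, the memo, the sample, and the voucher.
That leaves the parcel with no forced order relative to the report — 1.

1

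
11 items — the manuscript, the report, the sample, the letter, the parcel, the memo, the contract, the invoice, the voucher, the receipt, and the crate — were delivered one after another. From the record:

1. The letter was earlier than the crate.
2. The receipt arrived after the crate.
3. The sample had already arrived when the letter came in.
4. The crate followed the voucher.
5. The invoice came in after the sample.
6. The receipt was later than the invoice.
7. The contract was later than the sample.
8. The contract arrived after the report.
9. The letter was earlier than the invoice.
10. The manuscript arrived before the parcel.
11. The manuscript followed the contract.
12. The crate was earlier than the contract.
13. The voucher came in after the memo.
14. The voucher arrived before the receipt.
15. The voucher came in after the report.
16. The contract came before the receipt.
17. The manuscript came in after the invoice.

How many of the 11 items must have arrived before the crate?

Directly stated before the crate: the letter and the voucher.
The memo reaches the crate via the memo → the voucher → the crate.
The report reaches the crate via the report → the voucher → the crate.
The sample reaches the crate via the sample → the letter → the crate.
No chain forces the receipt (or any of the others) ahead of the crate.
That's the letter, the memo, the report, the sample, and the voucher — 5 in all.

5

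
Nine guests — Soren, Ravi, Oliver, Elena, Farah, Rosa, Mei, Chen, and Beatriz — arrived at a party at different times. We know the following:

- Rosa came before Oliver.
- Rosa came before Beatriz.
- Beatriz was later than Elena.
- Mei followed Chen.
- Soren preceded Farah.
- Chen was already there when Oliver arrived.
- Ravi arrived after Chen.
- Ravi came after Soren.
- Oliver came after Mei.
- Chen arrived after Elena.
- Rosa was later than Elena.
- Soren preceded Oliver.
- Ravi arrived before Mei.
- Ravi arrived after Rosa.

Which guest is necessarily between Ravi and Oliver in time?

Tracing the constraints gives Ravi → Mei → Oliver, so Mei sits after Ravi and before Oliver.
No other guest is forced both after Ravi and before Oliver.

Mei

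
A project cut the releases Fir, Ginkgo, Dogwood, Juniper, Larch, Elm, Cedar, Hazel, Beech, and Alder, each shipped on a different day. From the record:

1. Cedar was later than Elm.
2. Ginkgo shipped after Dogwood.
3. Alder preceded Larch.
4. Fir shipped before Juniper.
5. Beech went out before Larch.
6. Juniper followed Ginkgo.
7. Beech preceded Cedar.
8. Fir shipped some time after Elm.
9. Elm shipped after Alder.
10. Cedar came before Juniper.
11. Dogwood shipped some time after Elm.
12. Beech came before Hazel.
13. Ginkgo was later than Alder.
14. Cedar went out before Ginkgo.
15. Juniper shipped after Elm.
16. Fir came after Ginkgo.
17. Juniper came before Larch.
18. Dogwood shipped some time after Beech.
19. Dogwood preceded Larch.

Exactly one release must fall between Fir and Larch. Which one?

Juniper

Tracing the constraints gives Fir → Juniper → Larch, so Juniper sits after Fir and before Larch.
No other release is forced both after Fir and before Larch.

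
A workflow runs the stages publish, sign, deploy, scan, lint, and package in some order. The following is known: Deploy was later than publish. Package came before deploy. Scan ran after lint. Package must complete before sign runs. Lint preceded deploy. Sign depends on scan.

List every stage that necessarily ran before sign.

Directly stated before sign: package and scan.
Lint reaches sign via lint → scan → sign.

lint, package, scan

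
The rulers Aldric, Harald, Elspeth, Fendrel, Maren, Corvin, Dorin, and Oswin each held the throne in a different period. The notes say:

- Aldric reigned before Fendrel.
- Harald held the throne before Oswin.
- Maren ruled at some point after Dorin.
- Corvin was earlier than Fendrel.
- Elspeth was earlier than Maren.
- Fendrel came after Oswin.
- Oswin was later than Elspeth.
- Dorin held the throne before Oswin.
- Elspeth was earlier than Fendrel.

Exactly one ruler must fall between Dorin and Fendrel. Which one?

Oswin

Tracing the constraints gives Dorin → Oswin → Fendrel, so Oswin sits after Dorin and before Fendrel.
No other ruler is forced both after Dorin and before Fendrel.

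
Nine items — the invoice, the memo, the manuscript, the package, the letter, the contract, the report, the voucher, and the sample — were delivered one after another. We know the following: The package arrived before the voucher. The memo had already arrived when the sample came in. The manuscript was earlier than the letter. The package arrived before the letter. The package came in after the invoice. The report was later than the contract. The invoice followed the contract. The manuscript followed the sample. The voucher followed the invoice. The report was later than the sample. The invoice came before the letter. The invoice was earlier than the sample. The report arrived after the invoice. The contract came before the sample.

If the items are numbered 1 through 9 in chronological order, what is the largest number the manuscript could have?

The manuscript must come before the letter — 1 item forced after it.
Everything else can be placed before the manuscript in some valid order, so the manuscript can sit as late as position 9 − 1 = 8.

8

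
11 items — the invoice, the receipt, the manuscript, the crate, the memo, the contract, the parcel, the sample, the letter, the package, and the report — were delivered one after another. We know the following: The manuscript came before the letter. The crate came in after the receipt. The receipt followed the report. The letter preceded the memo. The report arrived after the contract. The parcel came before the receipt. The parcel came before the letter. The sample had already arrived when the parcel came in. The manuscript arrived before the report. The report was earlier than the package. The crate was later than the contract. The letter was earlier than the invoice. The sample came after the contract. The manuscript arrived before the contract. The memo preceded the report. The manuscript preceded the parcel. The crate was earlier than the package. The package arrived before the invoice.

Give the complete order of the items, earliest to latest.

the manuscript, the contract, the sample, the parcel, the letter, the memo, the report, the receipt, the crate, the package, the invoice

The constraints fix every adjacent pair, so only one ordering works:
the manuscript → the contract → the sample → the parcel → the letter → the memo → the report → the receipt → the crate → the package → the invoice.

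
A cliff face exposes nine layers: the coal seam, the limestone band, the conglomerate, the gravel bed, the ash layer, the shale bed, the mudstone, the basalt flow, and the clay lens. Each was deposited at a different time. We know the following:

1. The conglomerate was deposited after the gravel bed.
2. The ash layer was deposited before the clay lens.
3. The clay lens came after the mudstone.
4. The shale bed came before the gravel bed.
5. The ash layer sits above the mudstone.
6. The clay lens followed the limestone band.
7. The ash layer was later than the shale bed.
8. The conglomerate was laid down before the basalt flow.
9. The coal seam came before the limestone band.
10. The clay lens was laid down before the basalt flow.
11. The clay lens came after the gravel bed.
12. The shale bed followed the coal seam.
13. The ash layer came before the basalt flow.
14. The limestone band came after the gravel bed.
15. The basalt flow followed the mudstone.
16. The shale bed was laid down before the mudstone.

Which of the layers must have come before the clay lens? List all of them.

Directly stated before the clay lens: the ash layer, the gravel bed, the limestone band, and the mudstone.
The coal seam reaches the clay lens via the coal seam → the limestone band → the clay lens.
The shale bed reaches the clay lens via the shale bed → the ash layer → the clay lens.

the ash layer, the coal seam, the gravel bed, the limestone band, the mudstone, the shale bed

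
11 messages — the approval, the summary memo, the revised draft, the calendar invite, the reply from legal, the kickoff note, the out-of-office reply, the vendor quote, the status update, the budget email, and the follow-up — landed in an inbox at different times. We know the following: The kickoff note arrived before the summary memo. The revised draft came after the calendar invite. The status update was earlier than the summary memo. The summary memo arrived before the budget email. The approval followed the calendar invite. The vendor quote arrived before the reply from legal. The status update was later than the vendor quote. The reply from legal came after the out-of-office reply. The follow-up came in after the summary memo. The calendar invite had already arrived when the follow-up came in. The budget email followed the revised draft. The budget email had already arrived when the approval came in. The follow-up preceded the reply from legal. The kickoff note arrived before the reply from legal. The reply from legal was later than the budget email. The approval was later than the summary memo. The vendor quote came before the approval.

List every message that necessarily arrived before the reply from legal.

the budget email, the calendar invite, the follow-up, the kickoff note, the out-of-office reply, the revised draft, the status update, the summary memo, the vendor quote

Directly stated before the reply from legal: the budget email, the follow-up, the kickoff note, the out-of-office reply, and the vendor quote.
The calendar invite reaches the reply from legal via the calendar invite → the follow-up → the reply from legal.
The revised draft reaches the reply from legal via the revised draft → the budget email → the reply from legal.
The status update reaches the reply from legal via the status update → the summary memo → the budget email → the reply from legal.
Likewise the summary memo reaches the reply from legal by chaining the stated constraints.
No chain forces the approval ahead of the reply from legal.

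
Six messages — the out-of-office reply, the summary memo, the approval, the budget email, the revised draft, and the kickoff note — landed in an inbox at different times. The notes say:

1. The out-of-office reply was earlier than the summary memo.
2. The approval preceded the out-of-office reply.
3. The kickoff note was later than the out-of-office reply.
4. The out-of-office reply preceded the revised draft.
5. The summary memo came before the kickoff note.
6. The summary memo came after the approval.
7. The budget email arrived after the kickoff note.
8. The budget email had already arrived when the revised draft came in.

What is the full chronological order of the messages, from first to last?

the approval, the out-of-office reply, the summary memo, the kickoff note, the budget email, the revised draft

The constraints fix every adjacent pair, so only one ordering works:
the approval → the out-of-office reply → the summary memo → the kickoff note → the budget email → the revised draft.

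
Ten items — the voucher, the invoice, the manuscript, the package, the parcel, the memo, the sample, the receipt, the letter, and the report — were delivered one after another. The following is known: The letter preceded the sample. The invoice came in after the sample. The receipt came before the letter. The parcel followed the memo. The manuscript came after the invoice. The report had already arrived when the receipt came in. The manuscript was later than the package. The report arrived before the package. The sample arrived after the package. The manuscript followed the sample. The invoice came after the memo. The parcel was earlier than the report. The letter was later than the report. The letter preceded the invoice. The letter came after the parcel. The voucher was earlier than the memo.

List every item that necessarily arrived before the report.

the memo, the parcel, the voucher

Directly stated before the report: the parcel.
The memo reaches the report via the memo → the parcel → the report.
The voucher reaches the report via the voucher → the memo → the parcel → the report.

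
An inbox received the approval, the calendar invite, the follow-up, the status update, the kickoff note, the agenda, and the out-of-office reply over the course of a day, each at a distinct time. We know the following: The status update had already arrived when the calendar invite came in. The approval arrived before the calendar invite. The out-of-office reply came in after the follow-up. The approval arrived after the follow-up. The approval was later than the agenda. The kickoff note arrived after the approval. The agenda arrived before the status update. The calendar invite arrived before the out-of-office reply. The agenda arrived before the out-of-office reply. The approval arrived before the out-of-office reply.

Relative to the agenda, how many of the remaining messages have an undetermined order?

1

Forced after the agenda: the approval, the calendar invite, the kickoff note, the out-of-office reply, and the status update.
That leaves the follow-up with no forced order relative to the agenda — 1.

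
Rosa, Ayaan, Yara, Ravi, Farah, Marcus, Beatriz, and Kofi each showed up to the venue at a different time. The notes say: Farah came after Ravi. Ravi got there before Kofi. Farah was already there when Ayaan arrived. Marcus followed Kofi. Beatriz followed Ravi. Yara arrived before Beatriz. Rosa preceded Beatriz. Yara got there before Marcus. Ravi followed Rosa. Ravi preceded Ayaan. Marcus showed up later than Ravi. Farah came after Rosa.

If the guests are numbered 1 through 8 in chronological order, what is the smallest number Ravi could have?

2

Rosa must come before Ravi — 1 forced predecessor.
Nothing else is forced ahead of Ravi, so their earliest slot is position 1 + 1 = 2.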